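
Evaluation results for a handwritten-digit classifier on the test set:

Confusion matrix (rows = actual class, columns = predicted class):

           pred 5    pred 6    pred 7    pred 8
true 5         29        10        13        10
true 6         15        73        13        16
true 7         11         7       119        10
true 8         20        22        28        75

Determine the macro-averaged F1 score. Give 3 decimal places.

0.598

Per-class F1 score (2·TP/(2·TP+FP+FN)):
  5: TP=29, FP=15+11+20=46, FN=10+13+10=33 → 58/137 = 0.4234
  6: TP=73, FP=10+7+22=39, FN=15+13+16=44 → 146/229 = 0.6376
  7: TP=119, FP=13+13+28=54, FN=11+7+10=28 → 238/320 = 0.7438
  8: TP=75, FP=10+16+10=36, FN=20+22+28=70 → 150/256 = 0.5859
Macro-F1 score = mean = (0.4234 + 0.6376 + 0.7438 + 0.5859) / 4 = 0.598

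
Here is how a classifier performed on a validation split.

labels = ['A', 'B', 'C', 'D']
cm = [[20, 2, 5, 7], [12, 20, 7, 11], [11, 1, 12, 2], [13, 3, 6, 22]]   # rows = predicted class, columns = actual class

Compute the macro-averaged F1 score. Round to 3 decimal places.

Per-class F1 score (2·TP/(2·TP+FP+FN)):
  A: TP=20, FP=2+5+7=14, FN=12+11+13=36 → 40/90 = 0.4444
  B: TP=20, FP=12+7+11=30, FN=2+1+3=6 → 40/76 = 0.5263
  C: TP=12, FP=11+1+2=14, FN=5+7+6=18 → 24/56 = 0.4286
  D: TP=22, FP=13+3+6=22, FN=7+11+2=20 → 44/86 = 0.5116
Macro-F1 score = mean = (0.4444 + 0.5263 + 0.4286 + 0.5116) / 4 = 0.478

0.478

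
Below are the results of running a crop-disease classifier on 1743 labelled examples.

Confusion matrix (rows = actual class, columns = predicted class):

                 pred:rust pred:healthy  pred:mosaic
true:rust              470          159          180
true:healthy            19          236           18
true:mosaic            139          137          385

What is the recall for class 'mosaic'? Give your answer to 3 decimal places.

0.582

Take TP from the diagonal, FP from the rest of the 'mosaic' prediction marginal, FN from the rest of the 'mosaic' actual marginal.
recall = TP/(TP+FN).
mosaic: TP=385, FN=139+137=276 → 385/661 = 0.5825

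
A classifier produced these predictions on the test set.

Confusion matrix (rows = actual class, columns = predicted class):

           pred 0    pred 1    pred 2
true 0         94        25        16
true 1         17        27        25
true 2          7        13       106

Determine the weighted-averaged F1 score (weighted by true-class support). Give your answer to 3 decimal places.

0.685

Per-class F1 score (2·TP/(2·TP+FP+FN)):
  0: TP=94, FP=17+7=24, FN=25+16=41 → 188/253 = 0.7431
  1: TP=27, FP=25+13=38, FN=17+25=42 → 54/134 = 0.4030
  2: TP=106, FP=16+25=41, FN=7+13=20 → 212/273 = 0.7766
Weighted-F1 score = Σ (supportᵢ/N)·F1 scoreᵢ with N=330: (135/330)·0.7431 + (69/330)·0.4030 + (126/330)·0.7766 = 0.685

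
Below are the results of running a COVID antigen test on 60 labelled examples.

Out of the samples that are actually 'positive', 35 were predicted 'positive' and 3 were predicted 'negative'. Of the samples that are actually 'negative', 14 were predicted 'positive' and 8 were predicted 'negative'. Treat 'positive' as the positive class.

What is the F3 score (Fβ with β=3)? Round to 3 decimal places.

0.895

Fβ = (1+β²)·TP / ((1+β²)·TP + β²·FN + FP), with β²=9
= 10·35 / (10·35 + 9·3 + 14) = 0.895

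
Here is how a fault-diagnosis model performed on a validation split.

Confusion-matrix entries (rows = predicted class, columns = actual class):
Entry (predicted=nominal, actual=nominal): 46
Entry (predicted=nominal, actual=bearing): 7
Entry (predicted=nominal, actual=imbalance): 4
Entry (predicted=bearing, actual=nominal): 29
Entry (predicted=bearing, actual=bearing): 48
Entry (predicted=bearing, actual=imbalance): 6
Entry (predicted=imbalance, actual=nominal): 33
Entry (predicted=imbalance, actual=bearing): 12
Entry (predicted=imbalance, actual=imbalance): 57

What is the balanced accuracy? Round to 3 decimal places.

0.664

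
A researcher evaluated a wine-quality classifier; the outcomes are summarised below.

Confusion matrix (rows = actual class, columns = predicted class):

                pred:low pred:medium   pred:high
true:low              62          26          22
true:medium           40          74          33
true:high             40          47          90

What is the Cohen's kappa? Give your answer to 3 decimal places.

0.280

Observed agreement pₒ = trace/N = 226/434 = 0.5207
Expected agreement pₑ = Σ (rowᵢ·colᵢ)/N² = (110·142 + 147·147 + 177·145)/434² = 0.3339
κ = (pₒ − pₑ)/(1 − pₑ) = (0.5207 − 0.3339)/(1 − 0.3339) = 0.280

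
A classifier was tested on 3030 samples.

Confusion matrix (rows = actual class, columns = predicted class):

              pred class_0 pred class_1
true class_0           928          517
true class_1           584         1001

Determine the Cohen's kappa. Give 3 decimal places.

Observed agreement pₒ = trace/N = 1929/3030 = 0.6366
Expected agreement pₑ = Σ (rowᵢ·colᵢ)/N² = (1445·1512 + 1585·1518)/3030² = 0.5000
κ = (pₒ − pₑ)/(1 − pₑ) = (0.6366 − 0.5000)/(1 − 0.5000) = 0.273

0.273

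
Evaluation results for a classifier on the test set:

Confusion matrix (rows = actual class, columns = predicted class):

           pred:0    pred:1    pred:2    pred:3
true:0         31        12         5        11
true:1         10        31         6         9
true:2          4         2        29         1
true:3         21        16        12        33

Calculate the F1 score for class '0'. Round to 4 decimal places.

0.4960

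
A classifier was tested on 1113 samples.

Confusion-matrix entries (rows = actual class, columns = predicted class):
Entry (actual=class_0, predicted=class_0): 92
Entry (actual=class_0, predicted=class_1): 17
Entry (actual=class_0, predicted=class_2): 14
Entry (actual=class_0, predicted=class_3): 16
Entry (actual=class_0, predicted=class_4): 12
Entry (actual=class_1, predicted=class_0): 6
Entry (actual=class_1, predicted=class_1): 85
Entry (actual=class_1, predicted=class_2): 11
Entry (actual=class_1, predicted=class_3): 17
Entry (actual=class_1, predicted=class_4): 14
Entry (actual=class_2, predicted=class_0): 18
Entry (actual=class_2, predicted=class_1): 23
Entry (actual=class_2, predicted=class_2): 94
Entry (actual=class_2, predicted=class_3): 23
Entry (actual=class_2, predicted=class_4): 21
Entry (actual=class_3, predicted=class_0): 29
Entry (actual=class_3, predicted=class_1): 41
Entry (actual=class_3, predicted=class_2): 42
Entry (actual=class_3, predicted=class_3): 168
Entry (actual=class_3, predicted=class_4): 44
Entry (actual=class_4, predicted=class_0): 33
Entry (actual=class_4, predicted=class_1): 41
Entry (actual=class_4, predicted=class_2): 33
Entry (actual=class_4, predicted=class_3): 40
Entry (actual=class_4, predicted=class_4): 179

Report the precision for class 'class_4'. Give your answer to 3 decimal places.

0.663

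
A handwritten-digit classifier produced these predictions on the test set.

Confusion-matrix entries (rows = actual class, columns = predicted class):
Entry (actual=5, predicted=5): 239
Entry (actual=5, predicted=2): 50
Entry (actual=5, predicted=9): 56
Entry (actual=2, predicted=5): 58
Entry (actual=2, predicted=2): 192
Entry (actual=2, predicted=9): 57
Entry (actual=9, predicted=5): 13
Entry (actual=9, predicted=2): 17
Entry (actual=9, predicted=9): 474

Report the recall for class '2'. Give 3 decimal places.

0.625

recall = TP/(TP+FN).
2: TP=192, FN=58+57=115 → 192/307 = 0.6254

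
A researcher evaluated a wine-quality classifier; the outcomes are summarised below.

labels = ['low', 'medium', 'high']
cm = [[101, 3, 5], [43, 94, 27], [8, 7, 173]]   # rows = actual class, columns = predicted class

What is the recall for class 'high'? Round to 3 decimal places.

0.920

Treat 'high' as positive and all other classes as negative.
recall = TP/(TP+FN).
high: TP=173, FN=8+7=15 → 173/188 = 0.9202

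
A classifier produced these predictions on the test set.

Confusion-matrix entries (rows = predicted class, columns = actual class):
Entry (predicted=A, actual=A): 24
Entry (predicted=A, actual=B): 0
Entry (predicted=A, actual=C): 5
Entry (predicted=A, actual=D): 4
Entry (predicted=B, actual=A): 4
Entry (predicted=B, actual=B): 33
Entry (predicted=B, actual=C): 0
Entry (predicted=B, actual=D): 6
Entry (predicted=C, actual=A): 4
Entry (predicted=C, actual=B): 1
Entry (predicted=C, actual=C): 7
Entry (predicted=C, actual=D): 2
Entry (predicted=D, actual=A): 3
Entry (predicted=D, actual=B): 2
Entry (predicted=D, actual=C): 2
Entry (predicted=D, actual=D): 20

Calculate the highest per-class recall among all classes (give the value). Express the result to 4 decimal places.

0.9167

Per-class recall (TP/(TP+FN)):
  A: TP=24, FN=4+4+3=11 → 24/35 = 0.68571
  B: TP=33, FN=0+1+2=3 → 33/36 = 0.91667
  C: TP=7, FN=5+0+2=7 → 7/14 = 0.50000
  D: TP=20, FN=4+6+2=12 → 20/32 = 0.62500
Highest is class 'B' with recall = 0.9167.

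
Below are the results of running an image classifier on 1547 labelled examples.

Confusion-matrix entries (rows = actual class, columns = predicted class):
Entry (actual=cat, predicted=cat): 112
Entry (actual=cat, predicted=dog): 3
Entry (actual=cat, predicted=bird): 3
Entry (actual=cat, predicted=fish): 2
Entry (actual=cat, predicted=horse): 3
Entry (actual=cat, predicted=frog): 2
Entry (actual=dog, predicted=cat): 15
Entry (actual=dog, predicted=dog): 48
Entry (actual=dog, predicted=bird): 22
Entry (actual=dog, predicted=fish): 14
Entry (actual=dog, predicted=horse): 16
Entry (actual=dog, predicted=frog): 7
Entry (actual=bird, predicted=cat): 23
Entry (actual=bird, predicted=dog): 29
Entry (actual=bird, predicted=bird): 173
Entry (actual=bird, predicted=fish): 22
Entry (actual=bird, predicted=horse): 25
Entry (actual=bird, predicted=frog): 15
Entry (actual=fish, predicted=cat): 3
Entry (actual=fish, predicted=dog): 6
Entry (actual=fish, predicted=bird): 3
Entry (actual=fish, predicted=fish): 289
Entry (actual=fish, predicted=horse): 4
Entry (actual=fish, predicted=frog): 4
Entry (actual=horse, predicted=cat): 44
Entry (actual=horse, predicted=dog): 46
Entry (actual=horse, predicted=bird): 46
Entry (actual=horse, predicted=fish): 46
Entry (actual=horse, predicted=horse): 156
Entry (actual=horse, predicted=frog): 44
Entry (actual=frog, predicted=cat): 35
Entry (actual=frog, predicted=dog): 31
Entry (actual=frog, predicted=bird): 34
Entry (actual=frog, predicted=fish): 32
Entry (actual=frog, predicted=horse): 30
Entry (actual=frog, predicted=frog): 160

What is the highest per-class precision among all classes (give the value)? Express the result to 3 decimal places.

0.714

Per-class precision (TP/(TP+FP)):
  cat: TP=112, FP=15+23+3+44+35=120 → 112/232 = 0.4828
  dog: TP=48, FP=3+29+6+46+31=115 → 48/163 = 0.2945
  bird: TP=173, FP=3+22+3+46+34=108 → 173/281 = 0.6157
  fish: TP=289, FP=2+14+22+46+32=116 → 289/405 = 0.7136
  horse: TP=156, FP=3+16+25+4+30=78 → 156/234 = 0.6667
  frog: TP=160, FP=2+7+15+4+44=72 → 160/232 = 0.6897
Highest is class 'fish' with precision = 0.714.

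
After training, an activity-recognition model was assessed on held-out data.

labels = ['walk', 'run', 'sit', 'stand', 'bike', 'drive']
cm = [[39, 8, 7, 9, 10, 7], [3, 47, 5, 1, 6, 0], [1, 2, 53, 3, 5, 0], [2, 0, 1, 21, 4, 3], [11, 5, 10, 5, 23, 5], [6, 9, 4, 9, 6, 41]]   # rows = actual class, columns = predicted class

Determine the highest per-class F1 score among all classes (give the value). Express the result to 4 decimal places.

Per-class F1 score (2·TP/(2·TP+FP+FN)):
  walk: TP=39, FP=3+1+2+11+6=23, FN=8+7+9+10+7=41 → 78/142 = 0.54930
  run: TP=47, FP=8+2+0+5+9=24, FN=3+5+1+6+0=15 → 94/133 = 0.70677
  sit: TP=53, FP=7+5+1+10+4=27, FN=1+2+3+5+0=11 → 106/144 = 0.73611
  stand: TP=21, FP=9+1+3+5+9=27, FN=2+0+1+4+3=10 → 42/79 = 0.53165
  bike: TP=23, FP=10+6+5+4+6=31, FN=11+5+10+5+5=36 → 46/113 = 0.40708
  drive: TP=41, FP=7+0+0+3+5=15, FN=6+9+4+9+6=34 → 82/131 = 0.62595
Highest is class 'sit' with F1 score = 0.7361.

0.7361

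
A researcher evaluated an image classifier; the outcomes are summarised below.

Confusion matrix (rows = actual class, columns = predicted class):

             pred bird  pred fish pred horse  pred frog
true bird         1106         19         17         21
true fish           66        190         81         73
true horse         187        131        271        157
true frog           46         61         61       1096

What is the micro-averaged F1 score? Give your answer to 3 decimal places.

0.743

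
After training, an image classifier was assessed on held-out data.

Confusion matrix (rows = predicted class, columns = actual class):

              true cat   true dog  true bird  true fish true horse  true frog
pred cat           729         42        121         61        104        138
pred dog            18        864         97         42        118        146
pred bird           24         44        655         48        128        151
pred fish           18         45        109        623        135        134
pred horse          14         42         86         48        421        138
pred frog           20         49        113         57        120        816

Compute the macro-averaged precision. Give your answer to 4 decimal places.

0.6247

Per-class precision (TP/(TP+FP)):
  cat: TP=729, FP=42+121+61+104+138=466 → 729/1195 = 0.61004
  dog: TP=864, FP=18+97+42+118+146=421 → 864/1285 = 0.67237
  bird: TP=655, FP=24+44+48+128+151=395 → 655/1050 = 0.62381
  fish: TP=623, FP=18+45+109+135+134=441 → 623/1064 = 0.58553
  horse: TP=421, FP=14+42+86+48+138=328 → 421/749 = 0.56208
  frog: TP=816, FP=20+49+113+57+120=359 → 816/1175 = 0.69447
Macro-precision = mean = (0.61004 + 0.67237 + 0.62381 + 0.58553 + 0.56208 + 0.69447) / 6 = 0.6247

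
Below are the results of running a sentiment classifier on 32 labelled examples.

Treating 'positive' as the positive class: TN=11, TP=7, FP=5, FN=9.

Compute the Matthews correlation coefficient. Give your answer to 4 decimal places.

MCC = (TP·TN − FP·FN) / √((TP+FP)(TP+FN)(TN+FP)(TN+FN))
Numerator = 7·11 − 5·9 = 32
Denominator = √(12·16·16·20) = √61440 = 247.8709
MCC = 32 / 247.8709 = 0.1291

0.1291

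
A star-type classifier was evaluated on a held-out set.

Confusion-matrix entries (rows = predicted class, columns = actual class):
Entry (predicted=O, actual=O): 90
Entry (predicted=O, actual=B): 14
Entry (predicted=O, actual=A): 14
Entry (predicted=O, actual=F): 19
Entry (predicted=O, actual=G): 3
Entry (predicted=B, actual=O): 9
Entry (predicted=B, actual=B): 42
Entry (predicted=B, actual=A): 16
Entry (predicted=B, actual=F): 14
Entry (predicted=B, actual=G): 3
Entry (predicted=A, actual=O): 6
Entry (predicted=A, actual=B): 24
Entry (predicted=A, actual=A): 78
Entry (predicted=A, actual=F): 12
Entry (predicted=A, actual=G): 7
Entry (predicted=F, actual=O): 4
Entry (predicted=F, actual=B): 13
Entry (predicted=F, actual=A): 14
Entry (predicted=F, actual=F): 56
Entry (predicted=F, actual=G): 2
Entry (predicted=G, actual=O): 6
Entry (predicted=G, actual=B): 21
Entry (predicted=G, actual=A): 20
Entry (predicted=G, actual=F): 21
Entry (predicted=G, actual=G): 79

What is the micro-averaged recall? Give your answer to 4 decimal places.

Micro-averaging pools counts across classes: ΣTP=345, ΣFP=242, ΣFN=242.
Micro-recall = TP/(TP+FN) on pooled counts = 0.5877 (equals overall accuracy in single-label multiclass).

0.5877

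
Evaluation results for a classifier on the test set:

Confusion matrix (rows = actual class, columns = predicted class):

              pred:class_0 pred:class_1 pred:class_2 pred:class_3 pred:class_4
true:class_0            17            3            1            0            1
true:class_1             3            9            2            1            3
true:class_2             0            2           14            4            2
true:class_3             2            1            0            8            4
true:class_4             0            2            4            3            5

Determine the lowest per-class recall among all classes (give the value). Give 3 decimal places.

Per-class recall (TP/(TP+FN)):
  class_0: TP=17, FN=3+1+0+1=5 → 17/22 = 0.7727
  class_1: TP=9, FN=3+2+1+3=9 → 9/18 = 0.5000
  class_2: TP=14, FN=0+2+4+2=8 → 14/22 = 0.6364
  class_3: TP=8, FN=2+1+0+4=7 → 8/15 = 0.5333
  class_4: TP=5, FN=0+2+4+3=9 → 5/14 = 0.3571
Lowest is class 'class_4' with recall = 0.357.

0.357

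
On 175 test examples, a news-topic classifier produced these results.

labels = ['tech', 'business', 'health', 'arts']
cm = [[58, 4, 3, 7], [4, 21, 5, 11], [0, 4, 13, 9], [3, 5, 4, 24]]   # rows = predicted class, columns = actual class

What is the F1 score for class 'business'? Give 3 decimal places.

F1 score = 2·TP/(2·TP+FP+FN).
business: TP=21, FP=4+5+11=20, FN=4+4+5=13 → 42/75 = 0.5600

0.560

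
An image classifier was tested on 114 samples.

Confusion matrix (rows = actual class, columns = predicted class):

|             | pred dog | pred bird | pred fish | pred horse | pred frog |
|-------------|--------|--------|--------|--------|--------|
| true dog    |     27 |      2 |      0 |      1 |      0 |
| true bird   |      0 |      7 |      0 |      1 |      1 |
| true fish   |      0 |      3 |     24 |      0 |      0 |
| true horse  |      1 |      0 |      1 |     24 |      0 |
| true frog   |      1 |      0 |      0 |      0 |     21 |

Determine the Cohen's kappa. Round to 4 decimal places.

Observed agreement pₒ = trace/N = 103/114 = 0.90351
Expected agreement pₑ = Σ (rowᵢ·colᵢ)/N² = (30·29 + 9·12 + 27·25 + 26·26 + 22·22)/114² = 0.21645
κ = (pₒ − pₑ)/(1 − pₑ) = (0.90351 − 0.21645)/(1 − 0.21645) = 0.8769

0.8769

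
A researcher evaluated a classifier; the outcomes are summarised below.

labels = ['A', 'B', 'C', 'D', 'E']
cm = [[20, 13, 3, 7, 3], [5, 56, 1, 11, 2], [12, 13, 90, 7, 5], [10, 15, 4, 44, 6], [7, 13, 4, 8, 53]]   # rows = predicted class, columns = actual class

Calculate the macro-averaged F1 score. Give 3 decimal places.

0.609

Per-class F1 score (2·TP/(2·TP+FP+FN)):
  A: TP=20, FP=13+3+7+3=26, FN=5+12+10+7=34 → 40/100 = 0.4000
  B: TP=56, FP=5+1+11+2=19, FN=13+13+15+13=54 → 112/185 = 0.6054
  C: TP=90, FP=12+13+7+5=37, FN=3+1+4+4=12 → 180/229 = 0.7860
  D: TP=44, FP=10+15+4+6=35, FN=7+11+7+8=33 → 88/156 = 0.5641
  E: TP=53, FP=7+13+4+8=32, FN=3+2+5+6=16 → 106/154 = 0.6883
Macro-F1 score = mean = (0.4000 + 0.6054 + 0.7860 + 0.5641 + 0.6883) / 5 = 0.609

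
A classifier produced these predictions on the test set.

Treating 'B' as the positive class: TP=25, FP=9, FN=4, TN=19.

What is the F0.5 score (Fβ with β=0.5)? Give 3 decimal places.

0.758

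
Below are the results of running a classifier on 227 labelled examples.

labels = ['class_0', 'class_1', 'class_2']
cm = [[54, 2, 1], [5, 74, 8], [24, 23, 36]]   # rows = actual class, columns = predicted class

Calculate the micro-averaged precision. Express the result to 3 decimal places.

0.722

Micro-averaging pools counts across classes: ΣTP=164, ΣFP=63, ΣFN=63.
Micro-precision = TP/(TP+FP) on pooled counts = 0.722 (equals overall accuracy in single-label multiclass).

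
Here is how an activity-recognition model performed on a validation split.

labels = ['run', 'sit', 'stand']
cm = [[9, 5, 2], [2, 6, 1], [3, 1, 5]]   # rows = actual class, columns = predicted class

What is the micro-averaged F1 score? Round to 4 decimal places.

0.5882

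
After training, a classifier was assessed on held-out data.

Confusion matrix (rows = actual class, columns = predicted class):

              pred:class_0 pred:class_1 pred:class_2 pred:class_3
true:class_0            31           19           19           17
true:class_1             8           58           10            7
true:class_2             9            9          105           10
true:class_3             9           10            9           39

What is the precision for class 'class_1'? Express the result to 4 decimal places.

0.6042

Take TP from the diagonal, FP from the rest of the 'class_1' prediction marginal, FN from the rest of the 'class_1' actual marginal.
precision = TP/(TP+FP).
class_1: TP=58, FP=19+9+10=38 → 58/96 = 0.60417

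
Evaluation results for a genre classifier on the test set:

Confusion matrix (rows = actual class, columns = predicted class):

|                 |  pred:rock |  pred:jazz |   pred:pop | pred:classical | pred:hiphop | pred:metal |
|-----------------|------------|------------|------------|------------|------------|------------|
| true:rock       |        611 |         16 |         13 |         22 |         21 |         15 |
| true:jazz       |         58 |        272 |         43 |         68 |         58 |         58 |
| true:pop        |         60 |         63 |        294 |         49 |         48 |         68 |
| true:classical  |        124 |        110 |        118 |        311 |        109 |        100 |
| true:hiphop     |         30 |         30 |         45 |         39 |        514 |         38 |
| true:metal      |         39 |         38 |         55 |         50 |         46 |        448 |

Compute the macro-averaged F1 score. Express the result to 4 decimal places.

Per-class F1 score (2·TP/(2·TP+FP+FN)):
  rock: TP=611, FP=58+60+124+30+39=311, FN=16+13+22+21+15=87 → 1222/1620 = 0.75432
  jazz: TP=272, FP=16+63+110+30+38=257, FN=58+43+68+58+58=285 → 544/1086 = 0.50092
  pop: TP=294, FP=13+43+118+45+55=274, FN=60+63+49+48+68=288 → 588/1150 = 0.51130
  classical: TP=311, FP=22+68+49+39+50=228, FN=124+110+118+109+100=561 → 622/1411 = 0.44082
  hiphop: TP=514, FP=21+58+48+109+46=282, FN=30+30+45+39+38=182 → 1028/1492 = 0.68901
  metal: TP=448, FP=15+58+68+100+38=279, FN=39+38+55+50+46=228 → 896/1403 = 0.63863
Macro-F1 score = mean = (0.75432 + 0.50092 + 0.51130 + 0.44082 + 0.68901 + 0.63863) / 6 = 0.5892

0.5892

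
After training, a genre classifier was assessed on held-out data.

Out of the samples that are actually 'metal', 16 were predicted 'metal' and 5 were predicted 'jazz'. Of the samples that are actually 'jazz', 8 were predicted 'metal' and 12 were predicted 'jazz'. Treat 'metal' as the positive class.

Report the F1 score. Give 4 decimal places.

0.7111

Precision = TP/(TP+FP) = 16/24 = 0.6667
Recall = TP/(TP+FN) = 16/21 = 0.7619
F1 = 2·TP/(2·TP+FP+FN) = 32/45 = 0.7111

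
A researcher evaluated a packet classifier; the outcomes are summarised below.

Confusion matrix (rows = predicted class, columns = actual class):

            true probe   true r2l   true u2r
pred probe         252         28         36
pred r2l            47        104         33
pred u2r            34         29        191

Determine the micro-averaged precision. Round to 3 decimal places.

0.725

Micro-averaging pools counts across classes: ΣTP=547, ΣFP=207, ΣFN=207.
Micro-precision = TP/(TP+FP) on pooled counts = 0.725 (equals overall accuracy in single-label multiclass).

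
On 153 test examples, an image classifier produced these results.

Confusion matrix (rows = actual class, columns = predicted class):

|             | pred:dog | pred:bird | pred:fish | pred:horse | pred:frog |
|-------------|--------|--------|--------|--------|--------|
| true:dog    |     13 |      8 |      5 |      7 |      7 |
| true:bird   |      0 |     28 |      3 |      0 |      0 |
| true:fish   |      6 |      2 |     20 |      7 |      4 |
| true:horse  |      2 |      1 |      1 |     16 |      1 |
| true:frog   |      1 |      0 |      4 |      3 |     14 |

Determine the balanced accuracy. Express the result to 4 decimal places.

0.6279

Balanced accuracy = mean of per-class recall.
  dog: recall = 13/40 = 0.32500
  bird: recall = 28/31 = 0.90323
  fish: recall = 20/39 = 0.51282
  horse: recall = 16/21 = 0.76190
  frog: recall = 14/22 = 0.63636
Mean = (0.32500 + 0.90323 + 0.51282 + 0.76190 + 0.63636) / 5 = 0.6279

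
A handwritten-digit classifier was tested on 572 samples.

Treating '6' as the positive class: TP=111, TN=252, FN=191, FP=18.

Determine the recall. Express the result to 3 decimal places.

0.368

Recall = TP/(TP+FN) = 111/(111+191) = 111/302 = 0.368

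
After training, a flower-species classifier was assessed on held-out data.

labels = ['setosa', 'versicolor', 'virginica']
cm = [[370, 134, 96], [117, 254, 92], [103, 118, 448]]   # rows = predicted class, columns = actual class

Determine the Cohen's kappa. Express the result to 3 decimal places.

0.424

Observed agreement pₒ = trace/N = 1072/1732 = 0.6189
Expected agreement pₑ = Σ (rowᵢ·colᵢ)/N² = (590·600 + 506·463 + 636·669)/1732² = 0.3379
κ = (pₒ − pₑ)/(1 − pₑ) = (0.6189 − 0.3379)/(1 − 0.3379) = 0.424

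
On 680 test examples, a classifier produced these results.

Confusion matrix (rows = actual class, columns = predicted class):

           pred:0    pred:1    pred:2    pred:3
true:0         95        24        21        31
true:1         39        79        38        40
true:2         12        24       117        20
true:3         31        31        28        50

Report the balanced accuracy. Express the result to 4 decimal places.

0.4980

Balanced accuracy = mean of per-class recall.
  0: recall = 95/171 = 0.55556
  1: recall = 79/196 = 0.40306
  2: recall = 117/173 = 0.67630
  3: recall = 50/140 = 0.35714
Mean = (0.55556 + 0.40306 + 0.67630 + 0.35714) / 4 = 0.4980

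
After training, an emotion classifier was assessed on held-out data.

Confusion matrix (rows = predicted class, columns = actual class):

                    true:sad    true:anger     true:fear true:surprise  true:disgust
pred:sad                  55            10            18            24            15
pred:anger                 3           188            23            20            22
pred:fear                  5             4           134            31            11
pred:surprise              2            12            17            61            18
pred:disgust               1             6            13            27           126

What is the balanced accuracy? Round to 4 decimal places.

Balanced accuracy = mean of per-class recall.
  sad: recall = 55/66 = 0.83333
  anger: recall = 188/220 = 0.85455
  fear: recall = 134/205 = 0.65366
  surprise: recall = 61/163 = 0.37423
  disgust: recall = 126/192 = 0.65625
Mean = (0.83333 + 0.85455 + 0.65366 + 0.37423 + 0.65625) / 5 = 0.6744

0.6744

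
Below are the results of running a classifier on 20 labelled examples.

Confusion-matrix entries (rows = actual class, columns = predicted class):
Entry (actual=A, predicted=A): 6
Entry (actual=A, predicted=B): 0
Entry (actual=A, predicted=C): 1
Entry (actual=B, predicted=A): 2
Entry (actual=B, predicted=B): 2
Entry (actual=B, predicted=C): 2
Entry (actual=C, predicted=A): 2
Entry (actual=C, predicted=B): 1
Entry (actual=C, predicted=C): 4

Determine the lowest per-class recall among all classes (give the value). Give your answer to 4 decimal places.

0.3333

Per-class recall (TP/(TP+FN)):
  A: TP=6, FN=0+1=1 → 6/7 = 0.85714
  B: TP=2, FN=2+2=4 → 2/6 = 0.33333
  C: TP=4, FN=2+1=3 → 4/7 = 0.57143
Lowest is class 'B' with recall = 0.3333.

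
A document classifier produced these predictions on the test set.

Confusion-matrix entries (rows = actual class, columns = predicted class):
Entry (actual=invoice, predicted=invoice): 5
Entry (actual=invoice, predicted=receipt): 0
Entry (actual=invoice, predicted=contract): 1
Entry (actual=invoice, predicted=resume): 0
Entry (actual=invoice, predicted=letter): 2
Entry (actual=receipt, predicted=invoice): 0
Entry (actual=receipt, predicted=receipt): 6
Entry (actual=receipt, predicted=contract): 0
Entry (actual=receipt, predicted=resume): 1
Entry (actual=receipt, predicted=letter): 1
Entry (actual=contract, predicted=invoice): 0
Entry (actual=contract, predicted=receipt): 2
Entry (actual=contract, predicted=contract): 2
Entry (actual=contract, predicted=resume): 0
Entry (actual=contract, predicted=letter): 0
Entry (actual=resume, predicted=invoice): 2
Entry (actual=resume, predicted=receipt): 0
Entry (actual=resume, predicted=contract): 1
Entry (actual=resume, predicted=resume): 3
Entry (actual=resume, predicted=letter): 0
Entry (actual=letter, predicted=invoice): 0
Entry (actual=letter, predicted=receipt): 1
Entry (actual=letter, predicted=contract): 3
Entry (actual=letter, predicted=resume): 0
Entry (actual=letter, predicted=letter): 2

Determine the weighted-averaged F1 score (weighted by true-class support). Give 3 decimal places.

0.569

Per-class F1 score (2·TP/(2·TP+FP+FN)):
  invoice: TP=5, FP=0+0+2+0=2, FN=0+1+0+2=3 → 10/15 = 0.6667
  receipt: TP=6, FP=0+2+0+1=3, FN=0+0+1+1=2 → 12/17 = 0.7059
  contract: TP=2, FP=1+0+1+3=5, FN=0+2+0+0=2 → 4/11 = 0.3636
  resume: TP=3, FP=0+1+0+0=1, FN=2+0+1+0=3 → 6/10 = 0.6000
  letter: TP=2, FP=2+1+0+0=3, FN=0+1+3+0=4 → 4/11 = 0.3636
Weighted-F1 score = Σ (supportᵢ/N)·F1 scoreᵢ with N=32: (8/32)·0.6667 + (8/32)·0.7059 + (4/32)·0.3636 + (6/32)·0.6000 + (6/32)·0.3636 = 0.569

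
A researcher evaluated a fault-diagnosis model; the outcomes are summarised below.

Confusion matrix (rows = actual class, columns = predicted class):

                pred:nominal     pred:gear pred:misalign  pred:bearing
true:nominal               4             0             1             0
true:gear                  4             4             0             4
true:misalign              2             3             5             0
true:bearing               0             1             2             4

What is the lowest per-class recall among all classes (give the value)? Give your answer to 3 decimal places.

0.333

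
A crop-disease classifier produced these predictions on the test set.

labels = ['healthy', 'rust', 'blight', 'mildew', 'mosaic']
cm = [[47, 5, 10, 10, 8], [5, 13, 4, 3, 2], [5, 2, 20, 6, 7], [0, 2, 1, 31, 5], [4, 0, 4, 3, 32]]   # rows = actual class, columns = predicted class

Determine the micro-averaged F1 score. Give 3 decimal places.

0.624

Micro-averaging pools counts across classes: ΣTP=143, ΣFP=86, ΣFN=86.
Micro-F1 score = 2·TP/(2·TP+FP+FN) on pooled counts = 0.624 (equals overall accuracy in single-label multiclass).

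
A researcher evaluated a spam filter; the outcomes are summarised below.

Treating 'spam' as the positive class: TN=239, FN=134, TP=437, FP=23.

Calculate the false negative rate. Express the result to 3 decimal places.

0.235

FNR = FN/(FN+TP) = 134/(134+437) = 0.235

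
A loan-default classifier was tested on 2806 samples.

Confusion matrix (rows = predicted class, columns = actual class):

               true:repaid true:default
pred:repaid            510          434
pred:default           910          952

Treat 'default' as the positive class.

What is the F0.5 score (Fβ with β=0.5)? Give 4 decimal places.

Fβ = (1+β²)·TP / ((1+β²)·TP + β²·FN + FP), with β²=1/4
= 1.25·952 / (1.25·952 + 0.25·434 + 910) = 0.5388

0.5388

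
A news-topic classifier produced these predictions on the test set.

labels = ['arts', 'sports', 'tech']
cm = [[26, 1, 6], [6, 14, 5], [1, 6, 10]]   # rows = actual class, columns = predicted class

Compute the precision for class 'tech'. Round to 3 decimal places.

0.476

Treat 'tech' as positive and all other classes as negative.
precision = TP/(TP+FP).
tech: TP=10, FP=6+5=11 → 10/21 = 0.4762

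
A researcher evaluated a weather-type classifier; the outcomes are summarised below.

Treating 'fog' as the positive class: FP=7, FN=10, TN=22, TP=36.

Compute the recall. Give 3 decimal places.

Recall = TP/(TP+FN) = 36/(36+10) = 36/46 = 0.783

0.783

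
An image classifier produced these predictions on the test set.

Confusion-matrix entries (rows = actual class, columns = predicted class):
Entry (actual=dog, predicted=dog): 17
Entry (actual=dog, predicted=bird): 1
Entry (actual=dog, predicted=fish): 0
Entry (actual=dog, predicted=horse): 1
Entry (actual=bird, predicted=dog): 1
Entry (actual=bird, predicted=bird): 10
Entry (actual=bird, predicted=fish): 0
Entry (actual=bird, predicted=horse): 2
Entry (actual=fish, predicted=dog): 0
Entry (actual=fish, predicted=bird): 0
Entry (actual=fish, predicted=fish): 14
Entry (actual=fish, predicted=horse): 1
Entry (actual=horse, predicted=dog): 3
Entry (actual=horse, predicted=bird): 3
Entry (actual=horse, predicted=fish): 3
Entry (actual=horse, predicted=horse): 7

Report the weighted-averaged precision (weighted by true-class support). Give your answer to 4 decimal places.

0.7492

Per-class precision (TP/(TP+FP)):
  dog: TP=17, FP=1+0+3=4 → 17/21 = 0.80952
  bird: TP=10, FP=1+0+3=4 → 10/14 = 0.71429
  fish: TP=14, FP=0+0+3=3 → 14/17 = 0.82353
  horse: TP=7, FP=1+2+1=4 → 7/11 = 0.63636
Weighted-precision = Σ (supportᵢ/N)·precisionᵢ with N=63: (19/63)·0.80952 + (13/63)·0.71429 + (15/63)·0.82353 + (16/63)·0.63636 = 0.7492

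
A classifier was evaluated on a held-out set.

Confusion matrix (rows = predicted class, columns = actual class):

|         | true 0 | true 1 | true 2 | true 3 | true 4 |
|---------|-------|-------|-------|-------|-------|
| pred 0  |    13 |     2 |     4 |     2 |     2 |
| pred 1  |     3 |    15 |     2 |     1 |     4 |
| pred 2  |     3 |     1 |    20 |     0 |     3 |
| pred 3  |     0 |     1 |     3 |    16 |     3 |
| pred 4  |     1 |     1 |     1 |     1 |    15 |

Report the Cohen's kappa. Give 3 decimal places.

0.594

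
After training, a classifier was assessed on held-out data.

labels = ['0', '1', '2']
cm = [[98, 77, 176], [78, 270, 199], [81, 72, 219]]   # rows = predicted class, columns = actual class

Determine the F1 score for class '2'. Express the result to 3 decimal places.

0.453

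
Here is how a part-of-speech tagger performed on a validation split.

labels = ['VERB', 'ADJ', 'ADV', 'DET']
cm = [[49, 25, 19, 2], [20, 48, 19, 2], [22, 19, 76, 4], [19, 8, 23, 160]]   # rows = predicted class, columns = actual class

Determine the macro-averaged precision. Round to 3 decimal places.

0.611

Per-class precision (TP/(TP+FP)):
  VERB: TP=49, FP=25+19+2=46 → 49/95 = 0.5158
  ADJ: TP=48, FP=20+19+2=41 → 48/89 = 0.5393
  ADV: TP=76, FP=22+19+4=45 → 76/121 = 0.6281
  DET: TP=160, FP=19+8+23=50 → 160/210 = 0.7619
Macro-precision = mean = (0.5158 + 0.5393 + 0.6281 + 0.7619) / 4 = 0.611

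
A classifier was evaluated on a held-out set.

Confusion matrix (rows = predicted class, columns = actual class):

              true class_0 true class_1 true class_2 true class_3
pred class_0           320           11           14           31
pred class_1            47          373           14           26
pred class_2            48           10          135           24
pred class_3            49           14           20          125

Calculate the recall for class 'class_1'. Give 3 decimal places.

0.914

One-vs-rest for 'class_1': TP = diagonal; FP = other classes predicted 'class_1'; FN = 'class_1' predicted as other.
recall = TP/(TP+FN).
class_1: TP=373, FN=11+10+14=35 → 373/408 = 0.9142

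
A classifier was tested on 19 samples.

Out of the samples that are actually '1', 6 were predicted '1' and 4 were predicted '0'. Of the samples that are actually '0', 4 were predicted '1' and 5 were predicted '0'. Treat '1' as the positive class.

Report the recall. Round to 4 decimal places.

0.6000

Recall = TP/(TP+FN) = 6/(6+4) = 6/10 = 0.6000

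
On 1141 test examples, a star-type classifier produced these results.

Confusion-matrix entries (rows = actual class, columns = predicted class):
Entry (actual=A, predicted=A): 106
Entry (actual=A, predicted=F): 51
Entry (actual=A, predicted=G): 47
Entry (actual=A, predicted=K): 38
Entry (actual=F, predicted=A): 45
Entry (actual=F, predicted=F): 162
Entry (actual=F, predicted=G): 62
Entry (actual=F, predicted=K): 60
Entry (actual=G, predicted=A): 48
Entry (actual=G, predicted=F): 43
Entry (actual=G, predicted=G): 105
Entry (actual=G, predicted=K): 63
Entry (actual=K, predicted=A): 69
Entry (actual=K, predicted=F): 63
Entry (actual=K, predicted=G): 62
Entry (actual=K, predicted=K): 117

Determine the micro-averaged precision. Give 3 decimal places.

Micro-averaging pools counts across classes: ΣTP=490, ΣFP=651, ΣFN=651.
Micro-precision = TP/(TP+FP) on pooled counts = 0.429 (equals overall accuracy in single-label multiclass).

0.429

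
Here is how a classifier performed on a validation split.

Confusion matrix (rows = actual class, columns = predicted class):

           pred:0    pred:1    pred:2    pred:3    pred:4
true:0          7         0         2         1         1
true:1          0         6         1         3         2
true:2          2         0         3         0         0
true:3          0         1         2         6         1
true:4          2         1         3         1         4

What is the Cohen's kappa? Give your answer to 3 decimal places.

Observed agreement pₒ = trace/N = 26/49 = 0.5306
Expected agreement pₑ = Σ (rowᵢ·colᵢ)/N² = (11·11 + 12·8 + 5·11 + 10·11 + 11·8)/49² = 0.1958
κ = (pₒ − pₑ)/(1 − pₑ) = (0.5306 − 0.1958)/(1 − 0.1958) = 0.416

0.416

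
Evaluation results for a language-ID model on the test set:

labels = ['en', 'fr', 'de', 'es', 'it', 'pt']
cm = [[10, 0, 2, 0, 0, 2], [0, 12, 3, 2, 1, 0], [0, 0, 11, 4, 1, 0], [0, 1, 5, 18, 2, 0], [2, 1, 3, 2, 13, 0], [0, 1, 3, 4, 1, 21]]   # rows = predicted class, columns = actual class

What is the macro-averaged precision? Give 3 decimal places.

0.680

Per-class precision (TP/(TP+FP)):
  en: TP=10, FP=0+2+0+0+2=4 → 10/14 = 0.7143
  fr: TP=12, FP=0+3+2+1+0=6 → 12/18 = 0.6667
  de: TP=11, FP=0+0+4+1+0=5 → 11/16 = 0.6875
  es: TP=18, FP=0+1+5+2+0=8 → 18/26 = 0.6923
  it: TP=13, FP=2+1+3+2+0=8 → 13/21 = 0.6190
  pt: TP=21, FP=0+1+3+4+1=9 → 21/30 = 0.7000
Macro-precision = mean = (0.7143 + 0.6667 + 0.6875 + 0.6923 + 0.6190 + 0.7000) / 6 = 0.680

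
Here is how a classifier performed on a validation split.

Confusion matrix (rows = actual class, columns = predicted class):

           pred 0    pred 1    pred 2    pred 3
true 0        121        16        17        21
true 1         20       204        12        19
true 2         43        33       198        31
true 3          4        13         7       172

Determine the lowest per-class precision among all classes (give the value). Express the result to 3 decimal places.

0.644

Per-class precision (TP/(TP+FP)):
  0: TP=121, FP=20+43+4=67 → 121/188 = 0.6436
  1: TP=204, FP=16+33+13=62 → 204/266 = 0.7669
  2: TP=198, FP=17+12+7=36 → 198/234 = 0.8462
  3: TP=172, FP=21+19+31=71 → 172/243 = 0.7078
Lowest is class '0' with precision = 0.644.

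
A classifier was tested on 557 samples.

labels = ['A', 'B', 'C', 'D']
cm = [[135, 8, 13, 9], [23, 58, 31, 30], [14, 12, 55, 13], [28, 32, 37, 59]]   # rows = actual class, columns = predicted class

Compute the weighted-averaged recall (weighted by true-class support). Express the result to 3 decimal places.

0.551

Per-class recall (TP/(TP+FN)):
  A: TP=135, FN=8+13+9=30 → 135/165 = 0.8182
  B: TP=58, FN=23+31+30=84 → 58/142 = 0.4085
  C: TP=55, FN=14+12+13=39 → 55/94 = 0.5851
  D: TP=59, FN=28+32+37=97 → 59/156 = 0.3782
Weighted-recall = Σ (supportᵢ/N)·recallᵢ with N=557: (165/557)·0.8182 + (142/557)·0.4085 + (94/557)·0.5851 + (156/557)·0.3782 = 0.551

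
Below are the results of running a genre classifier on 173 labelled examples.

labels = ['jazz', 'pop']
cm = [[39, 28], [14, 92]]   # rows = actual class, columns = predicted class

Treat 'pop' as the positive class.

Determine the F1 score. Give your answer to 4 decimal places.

0.8142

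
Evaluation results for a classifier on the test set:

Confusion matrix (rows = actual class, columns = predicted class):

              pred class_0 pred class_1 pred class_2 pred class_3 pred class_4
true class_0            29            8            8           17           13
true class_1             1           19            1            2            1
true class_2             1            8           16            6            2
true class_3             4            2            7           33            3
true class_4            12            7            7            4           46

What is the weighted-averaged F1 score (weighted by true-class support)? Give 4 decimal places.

0.5543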